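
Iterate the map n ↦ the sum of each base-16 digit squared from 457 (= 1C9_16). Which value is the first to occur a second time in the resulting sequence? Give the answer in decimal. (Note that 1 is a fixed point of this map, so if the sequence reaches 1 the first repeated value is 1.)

457 = (1,12,9)_16 → 1² + 12² + 9² = 1 + 144 + 81 = 226
226 = (14,2)_16 → 14² + 2² = 196 + 4 = 200
200 = (12,8)_16 → 12² + 8² = 144 + 64 = 208
208 = (13,0)_16 → 13² + 0² = 169 + 0 = 169
169 = (10,9)_16 → 10² + 9² = 100 + 81 = 181
181 = (11,5)_16 → 11² + 5² = 121 + 25 = 146
146 = (9,2)_16 → 9² + 2² = 81 + 4 = 85
85 = (5,5)_16 → 5² + 5² = 25 + 25 = 50
50 = (3,2)_16 → 3² + 2² = 9 + 4 = 13
13 = (13)_16 → 13² = 169  — 169 already appeared earlier.

169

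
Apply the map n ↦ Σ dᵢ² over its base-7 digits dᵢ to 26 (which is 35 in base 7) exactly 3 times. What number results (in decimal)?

26 = (3,5)_7 → 34
34 = (4,6)_7 → 52
52 = (1,0,3)_7 → 10

10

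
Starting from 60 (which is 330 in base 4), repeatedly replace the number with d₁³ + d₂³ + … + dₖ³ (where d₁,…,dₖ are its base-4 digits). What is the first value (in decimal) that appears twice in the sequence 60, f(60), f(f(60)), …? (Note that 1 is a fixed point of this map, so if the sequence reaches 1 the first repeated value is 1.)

60 = (3,3,0)_4 → 3³ + 3³ + 0³ = 54
54 = (3,1,2)_4 → 3³ + 1³ + 2³ = 36
36 = (2,1,0)_4 → 2³ + 1³ + 0³ = 9
9 = (2,1)_4 → 2³ + 1³ = 9  — 9 already appeared earlier.

9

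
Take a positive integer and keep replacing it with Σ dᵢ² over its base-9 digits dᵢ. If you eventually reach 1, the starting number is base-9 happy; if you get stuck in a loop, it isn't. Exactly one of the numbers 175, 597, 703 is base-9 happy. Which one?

703

175: 175 → 21 → 13 → 17 → 65 → 53 → 89 → 65  — repeats 65 (not base-9 happy)
597: 597 → 67 → 65 → 53 → 89 → 65  — repeats 65 (not base-9 happy)
703: 703 → 101 → 9 → 1  — reaches 1 (base-9 happy)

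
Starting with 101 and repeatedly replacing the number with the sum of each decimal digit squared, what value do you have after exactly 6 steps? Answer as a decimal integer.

89

101 → 2
2 → 4
4 → 16
16 → 37
37 → 58
58 → 89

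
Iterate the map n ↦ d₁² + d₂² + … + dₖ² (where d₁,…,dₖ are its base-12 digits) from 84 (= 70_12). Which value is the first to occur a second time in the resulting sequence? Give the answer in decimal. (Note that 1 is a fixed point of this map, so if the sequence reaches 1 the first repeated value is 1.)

26

84 = (7,0)_12 → 7² + 0² = 49 + 0 = 49
49 = (4,1)_12 → 4² + 1² = 16 + 1 = 17
17 = (1,5)_12 → 1² + 5² = 1 + 25 = 26
26 = (2,2)_12 → 2² + 2² = 4 + 4 = 8
8 = (8)_12 → 8² = 64
64 = (5,4)_12 → 5² + 4² = 25 + 16 = 41
41 = (3,5)_12 → 3² + 5² = 9 + 25 = 34
34 = (2,10)_12 → 2² + 10² = 4 + 100 = 104
104 = (8,8)_12 → 8² + 8² = 64 + 64 = 128
128 = (10,8)_12 → 10² + 8² = 100 + 64 = 164
164 = (1,1,8)_12 → 1² + 1² + 8² = 1 + 1 + 64 = 66
66 = (5,6)_12 → 5² + 6² = 25 + 36 = 61
61 = (5,1)_12 → 5² + 1² = 25 + 1 = 26  — 26 already appeared earlier.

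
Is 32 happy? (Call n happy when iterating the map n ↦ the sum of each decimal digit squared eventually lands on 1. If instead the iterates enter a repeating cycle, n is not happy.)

32 → 3² + 2² = 9 + 4 = 13
13 → 1² + 3² = 1 + 9 = 10
10 → 1² + 0² = 1 + 0 = 1  — reached 1.

happy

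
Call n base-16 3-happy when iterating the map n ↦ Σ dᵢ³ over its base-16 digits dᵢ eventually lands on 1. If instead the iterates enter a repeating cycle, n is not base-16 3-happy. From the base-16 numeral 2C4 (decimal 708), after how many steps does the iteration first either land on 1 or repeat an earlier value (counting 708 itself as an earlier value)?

708 = (2,12,4)_16 → 2³ + 12³ + 4³ = 8 + 1728 + 64 = 1800
1800 = (7,0,8)_16 → 7³ + 0³ + 8³ = 343 + 0 + 512 = 855
855 = (3,5,7)_16 → 3³ + 5³ + 7³ = 27 + 125 + 343 = 495
495 = (1,14,15)_16 → 1³ + 14³ + 15³ = 1 + 2744 + 3375 = 6120
6120 = (1,7,14,8)_16 → 1³ + 7³ + 14³ + 8³ = 1 + 343 + 2744 + 512 = 3600
3600 = (14,1,0)_16 → 14³ + 1³ + 0³ = 2744 + 1 + 0 = 2745
2745 = (10,11,9)_16 → 10³ + 11³ + 9³ = 1000 + 1331 + 729 = 3060
3060 = (11,15,4)_16 → 11³ + 15³ + 4³ = 1331 + 3375 + 64 = 4770
4770 = (1,2,10,2)_16 → 1³ + 2³ + 10³ + 2³ = 1 + 8 + 1000 + 8 = 1017
1017 = (3,15,9)_16 → 3³ + 15³ + 9³ = 27 + 3375 + 729 = 4131
4131 = (1,0,2,3)_16 → 1³ + 0³ + 2³ + 3³ = 1 + 0 + 8 + 27 = 36
36 = (2,4)_16 → 2³ + 4³ = 8 + 64 = 72
72 = (4,8)_16 → 4³ + 8³ = 64 + 512 = 576
576 = (2,4,0)_16 → 2³ + 4³ + 0³ = 8 + 64 + 0 = 72  — 72 repeats.
That took 14 steps.

14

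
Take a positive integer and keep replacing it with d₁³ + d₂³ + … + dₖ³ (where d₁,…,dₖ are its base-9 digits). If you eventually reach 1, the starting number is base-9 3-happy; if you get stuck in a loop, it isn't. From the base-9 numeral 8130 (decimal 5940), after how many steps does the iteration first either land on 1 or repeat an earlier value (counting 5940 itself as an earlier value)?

12

5940 = (8,1,3,0)_9 → 8³ + 1³ + 3³ + 0³ = 512 + 1 + 27 + 0 = 540
540 = (6,6,0)_9 → 6³ + 6³ + 0³ = 216 + 216 + 0 = 432
432 = (5,3,0)_9 → 5³ + 3³ + 0³ = 125 + 27 + 0 = 152
152 = (1,7,8)_9 → 1³ + 7³ + 8³ = 1 + 343 + 512 = 856
856 = (1,1,5,1)_9 → 1³ + 1³ + 5³ + 1³ = 1 + 1 + 125 + 1 = 128
128 = (1,5,2)_9 → 1³ + 5³ + 2³ = 1 + 125 + 8 = 134
134 = (1,5,8)_9 → 1³ + 5³ + 8³ = 1 + 125 + 512 = 638
638 = (7,7,8)_9 → 7³ + 7³ + 8³ = 343 + 343 + 512 = 1198
1198 = (1,5,7,1)_9 → 1³ + 5³ + 7³ + 1³ = 1 + 125 + 343 + 1 = 470
470 = (5,7,2)_9 → 5³ + 7³ + 2³ = 125 + 343 + 8 = 476
476 = (5,7,8)_9 → 5³ + 7³ + 8³ = 125 + 343 + 512 = 980
980 = (1,3,0,8)_9 → 1³ + 3³ + 0³ + 8³ = 1 + 27 + 0 + 512 = 540  — 540 repeats.
That took 12 steps.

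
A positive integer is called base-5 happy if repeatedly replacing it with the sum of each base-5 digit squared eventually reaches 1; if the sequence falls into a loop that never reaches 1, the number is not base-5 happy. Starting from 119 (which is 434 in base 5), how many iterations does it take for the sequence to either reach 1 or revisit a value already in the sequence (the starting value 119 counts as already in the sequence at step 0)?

4

119 = (4,3,4)_5 → 4² + 3² + 4² = 16 + 9 + 16 = 41
41 = (1,3,1)_5 → 1² + 3² + 1² = 1 + 9 + 1 = 11
11 = (2,1)_5 → 2² + 1² = 4 + 1 = 5
5 = (1,0)_5 → 1² + 0² = 1 + 0 = 1  — reached 1.
That took 4 steps.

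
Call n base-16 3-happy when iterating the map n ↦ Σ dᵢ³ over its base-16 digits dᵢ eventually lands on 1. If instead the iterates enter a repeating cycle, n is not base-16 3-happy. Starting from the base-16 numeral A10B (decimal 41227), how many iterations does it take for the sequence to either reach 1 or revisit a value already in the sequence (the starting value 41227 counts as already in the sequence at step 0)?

41227 = (10,1,0,11)_16 → 10³ + 1³ + 0³ + 11³ = 1000 + 1 + 0 + 1331 = 2332
2332 = (9,1,12)_16 → 9³ + 1³ + 12³ = 729 + 1 + 1728 = 2458
2458 = (9,9,10)_16 → 9³ + 9³ + 10³ = 729 + 729 + 1000 = 2458  — 2458 repeats.
That took 3 steps.

3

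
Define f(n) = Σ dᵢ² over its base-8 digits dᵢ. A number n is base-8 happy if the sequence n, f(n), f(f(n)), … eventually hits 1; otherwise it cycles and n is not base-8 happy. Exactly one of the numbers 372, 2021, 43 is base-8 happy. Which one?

372: 372 → 77 → 27 → 18 → 8 → 1  — reaches 1 (base-8 happy)
2021: 2021 → 99 → 26 → 13 → 26  — repeats 26 (not base-8 happy)
43: 43 → 34 → 20 → 20  — repeats 20 (not base-8 happy)

372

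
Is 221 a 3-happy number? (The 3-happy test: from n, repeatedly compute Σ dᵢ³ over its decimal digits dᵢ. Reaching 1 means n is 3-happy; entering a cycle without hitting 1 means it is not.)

221 → 17
17 → 344
344 → 155
155 → 251
251 → 134
134 → 92
92 → 737
737 → 713
713 → 371
371 → 371  — 371 already seen; the sequence cycles without reaching 1.

not 3-happy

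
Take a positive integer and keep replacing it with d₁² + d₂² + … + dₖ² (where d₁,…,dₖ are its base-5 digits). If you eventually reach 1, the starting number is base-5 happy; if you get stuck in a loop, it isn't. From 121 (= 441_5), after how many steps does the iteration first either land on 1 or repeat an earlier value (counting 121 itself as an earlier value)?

4

121 = (4,4,1)_5 → 4² + 4² + 1² = 33
33 = (1,1,3)_5 → 1² + 1² + 3² = 11
11 = (2,1)_5 → 2² + 1² = 5
5 = (1,0)_5 → 1² + 0² = 1  — reached 1.
That took 4 steps.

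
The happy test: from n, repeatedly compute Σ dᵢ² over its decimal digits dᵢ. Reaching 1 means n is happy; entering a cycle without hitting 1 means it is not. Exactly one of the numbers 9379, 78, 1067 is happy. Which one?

9379: 9379 → 220 → 8 → 64 → 52 → 29 → 85 → 89 → 145 → 42 → 20 → 4 → 16 → 37 → 58 → 89  — repeats 89 (not happy)
78: 78 → 113 → 11 → 2 → 4 → 16 → 37 → 58 → 89 → 145 → 42 → 20 → 4  — repeats 4 (not happy)
1067: 1067 → 86 → 100 → 1  — reaches 1 (happy)

1067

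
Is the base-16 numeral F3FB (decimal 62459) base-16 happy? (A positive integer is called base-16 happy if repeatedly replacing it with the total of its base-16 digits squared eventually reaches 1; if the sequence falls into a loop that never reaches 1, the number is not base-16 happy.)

62459 = (15,3,15,11)_16 → 15² + 3² + 15² + 11² = 225 + 9 + 225 + 121 = 580
580 = (2,4,4)_16 → 2² + 4² + 4² = 4 + 16 + 16 = 36
36 = (2,4)_16 → 2² + 4² = 4 + 16 = 20
20 = (1,4)_16 → 1² + 4² = 1 + 16 = 17
17 = (1,1)_16 → 1² + 1² = 1 + 1 = 2
2 = (2)_16 → 2² = 4
4 = (4)_16 → 4² = 16
16 = (1,0)_16 → 1² + 0² = 1 + 0 = 1  — reached 1.

base-16 happy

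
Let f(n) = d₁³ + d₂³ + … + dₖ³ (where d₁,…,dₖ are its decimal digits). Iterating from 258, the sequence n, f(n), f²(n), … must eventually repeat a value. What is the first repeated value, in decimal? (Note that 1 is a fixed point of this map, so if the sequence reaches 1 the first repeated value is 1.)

153

258 → 2³ + 5³ + 8³ = 8 + 125 + 512 = 645
645 → 6³ + 4³ + 5³ = 216 + 64 + 125 = 405
405 → 4³ + 0³ + 5³ = 64 + 0 + 125 = 189
189 → 1³ + 8³ + 9³ = 1 + 512 + 729 = 1242
1242 → 1³ + 2³ + 4³ + 2³ = 1 + 8 + 64 + 8 = 81
81 → 8³ + 1³ = 512 + 1 = 513
513 → 5³ + 1³ + 3³ = 125 + 1 + 27 = 153
153 → 1³ + 5³ + 3³ = 1 + 125 + 27 = 153  — 153 already appeared earlier.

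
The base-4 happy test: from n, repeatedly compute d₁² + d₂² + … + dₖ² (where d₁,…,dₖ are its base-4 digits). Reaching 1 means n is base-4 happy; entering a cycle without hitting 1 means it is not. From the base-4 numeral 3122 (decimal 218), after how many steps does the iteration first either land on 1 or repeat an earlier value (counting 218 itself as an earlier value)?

5

218 = (3,1,2,2)_4 → 3² + 1² + 2² + 2² = 9 + 1 + 4 + 4 = 18
18 = (1,0,2)_4 → 1² + 0² + 2² = 1 + 0 + 4 = 5
5 = (1,1)_4 → 1² + 1² = 1 + 1 = 2
2 = (2)_4 → 2² = 4
4 = (1,0)_4 → 1² + 0² = 1 + 0 = 1  — reached 1.
That took 5 steps.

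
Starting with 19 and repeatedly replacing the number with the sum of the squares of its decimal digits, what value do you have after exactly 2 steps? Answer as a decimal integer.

19 → 1² + 9² = 82
82 → 8² + 2² = 68

68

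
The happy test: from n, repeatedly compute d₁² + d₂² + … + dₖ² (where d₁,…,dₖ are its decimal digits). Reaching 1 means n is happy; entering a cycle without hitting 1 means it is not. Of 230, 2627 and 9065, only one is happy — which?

230

230: 230 → 13 → 10 → 1  — reaches 1 (happy)
2627: 2627 → 93 → 90 → 81 → 65 → 61 → 37 → 58 → 89 → 145 → 42 → 20 → 4 → 16 → 37  — repeats 37 (not happy)
9065: 9065 → 142 → 21 → 5 → 25 → 29 → 85 → 89 → 145 → 42 → 20 → 4 → 16 → 37 → 58 → 89  — repeats 89 (not happy)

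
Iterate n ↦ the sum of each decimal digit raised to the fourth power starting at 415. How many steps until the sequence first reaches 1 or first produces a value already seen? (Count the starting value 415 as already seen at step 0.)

415 → 4⁴ + 1⁴ + 5⁴ = 882
882 → 8⁴ + 8⁴ + 2⁴ = 8208
8208 → 8⁴ + 2⁴ + 0⁴ + 8⁴ = 8208  — 8208 repeats.
That took 3 steps.

3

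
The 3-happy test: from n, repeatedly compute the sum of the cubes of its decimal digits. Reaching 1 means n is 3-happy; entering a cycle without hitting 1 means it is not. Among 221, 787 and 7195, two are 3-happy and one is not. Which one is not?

221: 221 → 17 → 344 → 155 → 251 → 134 → 92 → 737 → 713 → 371 → 371  — repeats 371 (not 3-happy)
787: 787 → 1198 → 1243 → 100 → 1  — reaches 1 (3-happy)
7195: 7195 → 1198 → 1243 → 100 → 1  — reaches 1 (3-happy)

221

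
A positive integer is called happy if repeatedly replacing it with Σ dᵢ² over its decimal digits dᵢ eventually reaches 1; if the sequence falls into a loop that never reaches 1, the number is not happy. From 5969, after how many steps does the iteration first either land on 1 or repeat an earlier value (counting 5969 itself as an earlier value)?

5969 → 223
223 → 17
17 → 50
50 → 25
25 → 29
29 → 85
85 → 89
89 → 145
145 → 42
42 → 20
20 → 4
4 → 16
16 → 37
37 → 58
58 → 89  — 89 repeats.
That took 15 steps.

15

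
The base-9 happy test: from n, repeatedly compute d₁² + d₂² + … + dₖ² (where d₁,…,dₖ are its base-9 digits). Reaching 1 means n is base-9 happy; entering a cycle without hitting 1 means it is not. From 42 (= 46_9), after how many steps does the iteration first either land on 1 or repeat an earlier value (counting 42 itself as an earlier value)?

42 = (4,6)_9 → 4² + 6² = 16 + 36 = 52
52 = (5,7)_9 → 5² + 7² = 25 + 49 = 74
74 = (8,2)_9 → 8² + 2² = 64 + 4 = 68
68 = (7,5)_9 → 7² + 5² = 49 + 25 = 74  — 74 repeats.
That took 4 steps.

4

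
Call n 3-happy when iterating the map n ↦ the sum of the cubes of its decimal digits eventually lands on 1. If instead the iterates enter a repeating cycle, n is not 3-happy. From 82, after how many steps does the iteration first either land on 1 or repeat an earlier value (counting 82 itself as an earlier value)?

82 → 8³ + 2³ = 520
520 → 5³ + 2³ + 0³ = 133
133 → 1³ + 3³ + 3³ = 55
55 → 5³ + 5³ = 250
250 → 2³ + 5³ + 0³ = 133  — 133 repeats.
That took 5 steps.

5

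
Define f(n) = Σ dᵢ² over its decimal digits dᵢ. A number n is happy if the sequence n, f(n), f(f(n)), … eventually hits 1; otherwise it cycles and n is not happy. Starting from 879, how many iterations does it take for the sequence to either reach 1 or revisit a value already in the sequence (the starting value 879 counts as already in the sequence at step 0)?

879 → 8² + 7² + 9² = 64 + 49 + 81 = 194
194 → 1² + 9² + 4² = 1 + 81 + 16 = 98
98 → 9² + 8² = 81 + 64 = 145
145 → 1² + 4² + 5² = 1 + 16 + 25 = 42
42 → 4² + 2² = 16 + 4 = 20
20 → 2² + 0² = 4 + 0 = 4
4 → 4² = 16
16 → 1² + 6² = 1 + 36 = 37
37 → 3² + 7² = 9 + 49 = 58
58 → 5² + 8² = 25 + 64 = 89
89 → 8² + 9² = 64 + 81 = 145  — 145 repeats.
That took 11 steps.

11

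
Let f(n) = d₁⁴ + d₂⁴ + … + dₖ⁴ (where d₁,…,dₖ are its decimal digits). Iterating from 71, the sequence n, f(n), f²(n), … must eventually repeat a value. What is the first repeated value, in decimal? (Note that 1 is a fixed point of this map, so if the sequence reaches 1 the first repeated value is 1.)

8208

71 → 7⁴ + 1⁴ = 2402
2402 → 2⁴ + 4⁴ + 0⁴ + 2⁴ = 288
288 → 2⁴ + 8⁴ + 8⁴ = 8208
8208 → 8⁴ + 2⁴ + 0⁴ + 8⁴ = 8208  — 8208 already appeared earlier.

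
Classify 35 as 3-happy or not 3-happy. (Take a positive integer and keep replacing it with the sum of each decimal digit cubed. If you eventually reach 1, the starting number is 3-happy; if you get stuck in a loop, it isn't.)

35 → 3³ + 5³ = 152
152 → 1³ + 5³ + 2³ = 134
134 → 1³ + 3³ + 4³ = 92
92 → 9³ + 2³ = 737
737 → 7³ + 3³ + 7³ = 713
713 → 7³ + 1³ + 3³ = 371
371 → 3³ + 7³ + 1³ = 371  — 371 already seen; the sequence cycles without reaching 1.

not 3-happy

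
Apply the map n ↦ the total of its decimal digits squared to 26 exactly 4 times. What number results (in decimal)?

58

26 → 2² + 6² = 4 + 36 = 40
40 → 4² + 0² = 16 + 0 = 16
16 → 1² + 6² = 1 + 36 = 37
37 → 3² + 7² = 9 + 49 = 58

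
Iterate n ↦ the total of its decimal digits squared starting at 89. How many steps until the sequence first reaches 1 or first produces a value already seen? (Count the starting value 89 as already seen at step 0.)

89 → 145
145 → 42
42 → 20
20 → 4
4 → 16
16 → 37
37 → 58
58 → 89  — 89 repeats.
That took 8 steps.

8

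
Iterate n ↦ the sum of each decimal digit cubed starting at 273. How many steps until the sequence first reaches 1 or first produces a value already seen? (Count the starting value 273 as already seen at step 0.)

11

273 → 2³ + 7³ + 3³ = 8 + 343 + 27 = 378
378 → 3³ + 7³ + 8³ = 27 + 343 + 512 = 882
882 → 8³ + 8³ + 2³ = 512 + 512 + 8 = 1032
1032 → 1³ + 0³ + 3³ + 2³ = 1 + 0 + 27 + 8 = 36
36 → 3³ + 6³ = 27 + 216 = 243
243 → 2³ + 4³ + 3³ = 8 + 64 + 27 = 99
99 → 9³ + 9³ = 729 + 729 = 1458
1458 → 1³ + 4³ + 5³ + 8³ = 1 + 64 + 125 + 512 = 702
702 → 7³ + 0³ + 2³ = 343 + 0 + 8 = 351
351 → 3³ + 5³ + 1³ = 27 + 125 + 1 = 153
153 → 1³ + 5³ + 3³ = 1 + 125 + 27 = 153  — 153 repeats.
That took 11 steps.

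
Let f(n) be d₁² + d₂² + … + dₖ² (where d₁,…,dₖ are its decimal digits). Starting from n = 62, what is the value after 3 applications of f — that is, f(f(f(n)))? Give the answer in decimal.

37

62 → 6² + 2² = 40
40 → 4² + 0² = 16
16 → 1² + 6² = 37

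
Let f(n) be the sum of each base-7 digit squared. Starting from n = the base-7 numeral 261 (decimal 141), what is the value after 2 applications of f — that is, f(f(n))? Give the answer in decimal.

61

141 = (2,6,1)_7 → 2² + 6² + 1² = 41
41 = (5,6)_7 → 5² + 6² = 61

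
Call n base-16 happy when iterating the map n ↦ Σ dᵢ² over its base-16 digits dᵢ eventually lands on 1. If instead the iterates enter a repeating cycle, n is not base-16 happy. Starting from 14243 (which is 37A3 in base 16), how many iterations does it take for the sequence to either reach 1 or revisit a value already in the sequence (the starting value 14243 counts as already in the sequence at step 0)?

8

14243 = (3,7,10,3)_16 → 3² + 7² + 10² + 3² = 167
167 = (10,7)_16 → 10² + 7² = 149
149 = (9,5)_16 → 9² + 5² = 106
106 = (6,10)_16 → 6² + 10² = 136
136 = (8,8)_16 → 8² + 8² = 128
128 = (8,0)_16 → 8² + 0² = 64
64 = (4,0)_16 → 4² + 0² = 16
16 = (1,0)_16 → 1² + 0² = 1  — reached 1.
That took 8 steps.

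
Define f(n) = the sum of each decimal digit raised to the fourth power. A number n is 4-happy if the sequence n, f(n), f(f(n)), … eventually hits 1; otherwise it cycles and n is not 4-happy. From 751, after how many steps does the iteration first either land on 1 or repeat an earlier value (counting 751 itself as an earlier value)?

751 → 7⁴ + 5⁴ + 1⁴ = 2401 + 625 + 1 = 3027
3027 → 3⁴ + 0⁴ + 2⁴ + 7⁴ = 81 + 0 + 16 + 2401 = 2498
2498 → 2⁴ + 4⁴ + 9⁴ + 8⁴ = 16 + 256 + 6561 + 4096 = 10929
10929 → 1⁴ + 0⁴ + 9⁴ + 2⁴ + 9⁴ = 1 + 0 + 6561 + 16 + 6561 = 13139
13139 → 1⁴ + 3⁴ + 1⁴ + 3⁴ + 9⁴ = 1 + 81 + 1 + 81 + 6561 = 6725
6725 → 6⁴ + 7⁴ + 2⁴ + 5⁴ = 1296 + 2401 + 16 + 625 = 4338
4338 → 4⁴ + 3⁴ + 3⁴ + 8⁴ = 256 + 81 + 81 + 4096 = 4514
4514 → 4⁴ + 5⁴ + 1⁴ + 4⁴ = 256 + 625 + 1 + 256 = 1138
1138 → 1⁴ + 1⁴ + 3⁴ + 8⁴ = 1 + 1 + 81 + 4096 = 4179
4179 → 4⁴ + 1⁴ + 7⁴ + 9⁴ = 256 + 1 + 2401 + 6561 = 9219
9219 → 9⁴ + 2⁴ + 1⁴ + 9⁴ = 6561 + 16 + 1 + 6561 = 13139  — 13139 repeats.
That took 11 steps.

11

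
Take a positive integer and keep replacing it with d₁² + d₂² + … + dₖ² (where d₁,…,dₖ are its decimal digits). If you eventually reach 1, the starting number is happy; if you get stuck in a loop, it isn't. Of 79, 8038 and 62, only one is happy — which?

79

79: 79 → 130 → 10 → 1  — reaches 1 (happy)
8038: 8038 → 137 → 59 → 106 → 37 → 58 → 89 → 145 → 42 → 20 → 4 → 16 → 37  — repeats 37 (not happy)
62: 62 → 40 → 16 → 37 → 58 → 89 → 145 → 42 → 20 → 4 → 16  — repeats 16 (not happy)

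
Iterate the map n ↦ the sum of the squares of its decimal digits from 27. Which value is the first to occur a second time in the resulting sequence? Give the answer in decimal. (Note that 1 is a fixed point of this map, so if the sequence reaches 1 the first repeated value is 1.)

27 → 2² + 7² = 4 + 49 = 53
53 → 5² + 3² = 25 + 9 = 34
34 → 3² + 4² = 9 + 16 = 25
25 → 2² + 5² = 4 + 25 = 29
29 → 2² + 9² = 4 + 81 = 85
85 → 8² + 5² = 64 + 25 = 89
89 → 8² + 9² = 64 + 81 = 145
145 → 1² + 4² + 5² = 1 + 16 + 25 = 42
42 → 4² + 2² = 16 + 4 = 20
20 → 2² + 0² = 4 + 0 = 4
4 → 4² = 16
16 → 1² + 6² = 1 + 36 = 37
37 → 3² + 7² = 9 + 49 = 58
58 → 5² + 8² = 25 + 64 = 89  — 89 already appeared earlier.

89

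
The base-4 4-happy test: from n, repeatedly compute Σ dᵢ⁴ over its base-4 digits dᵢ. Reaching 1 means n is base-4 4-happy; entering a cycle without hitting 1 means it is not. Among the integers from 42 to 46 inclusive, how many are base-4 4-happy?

2

42: 42 → 48 → 81 → 3 → 81  — not base-4 4-happy
43: 43 → 113 → 83 → 83  — not base-4 4-happy
44: 44 → 97 → 18 → 17 → 2 → 16 → 1  — base-4 4-happy
45: 45 → 98 → 33 → 17 → 2 → 16 → 1  — base-4 4-happy
46: 46 → 113 → 83 → 83  — not base-4 4-happy
base-4 4-happy: 44, 45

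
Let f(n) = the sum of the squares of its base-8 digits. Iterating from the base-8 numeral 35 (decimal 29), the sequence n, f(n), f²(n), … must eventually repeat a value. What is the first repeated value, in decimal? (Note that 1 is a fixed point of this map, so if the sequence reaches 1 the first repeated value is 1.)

29 = (3,5)_8 → 3² + 5² = 9 + 25 = 34
34 = (4,2)_8 → 4² + 2² = 16 + 4 = 20
20 = (2,4)_8 → 2² + 4² = 4 + 16 = 20  — 20 already appeared earlier.

20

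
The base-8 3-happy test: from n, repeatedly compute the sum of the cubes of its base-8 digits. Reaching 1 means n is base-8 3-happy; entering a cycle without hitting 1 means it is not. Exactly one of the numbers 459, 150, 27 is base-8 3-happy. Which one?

459: 459 → 371 → 368 → 341 → 258 → 72 → 2 → 8 → 1  — reaches 1 (base-8 3-happy)
150: 150 → 232 → 152 → 35 → 91 → 55 → 559 → 469 → 476 → 434 → 440 → 559  — repeats 559 (not base-8 3-happy)
27: 27 → 54 → 432 → 432  — repeats 432 (not base-8 3-happy)

459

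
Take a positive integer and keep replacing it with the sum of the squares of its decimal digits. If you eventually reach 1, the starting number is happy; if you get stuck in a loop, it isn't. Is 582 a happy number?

not happy

582 → 5² + 8² + 2² = 93
93 → 9² + 3² = 90
90 → 9² + 0² = 81
81 → 8² + 1² = 65
65 → 6² + 5² = 61
61 → 6² + 1² = 37
37 → 3² + 7² = 58
58 → 5² + 8² = 89
89 → 8² + 9² = 145
145 → 1² + 4² + 5² = 42
42 → 4² + 2² = 20
20 → 2² + 0² = 4
4 → 4² = 16
16 → 1² + 6² = 37  — 37 already seen; the sequence cycles without reaching 1.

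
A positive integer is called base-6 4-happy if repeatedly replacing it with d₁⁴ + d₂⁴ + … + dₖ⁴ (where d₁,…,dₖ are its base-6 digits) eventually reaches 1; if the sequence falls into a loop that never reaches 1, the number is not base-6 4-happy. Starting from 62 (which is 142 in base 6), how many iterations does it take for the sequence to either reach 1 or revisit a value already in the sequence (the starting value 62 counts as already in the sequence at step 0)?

10

62 = (1,4,2)_6 → 1⁴ + 4⁴ + 2⁴ = 273
273 = (1,1,3,3)_6 → 1⁴ + 1⁴ + 3⁴ + 3⁴ = 164
164 = (4,3,2)_6 → 4⁴ + 3⁴ + 2⁴ = 353
353 = (1,3,4,5)_6 → 1⁴ + 3⁴ + 4⁴ + 5⁴ = 963
963 = (4,2,4,3)_6 → 4⁴ + 2⁴ + 4⁴ + 3⁴ = 609
609 = (2,4,5,3)_6 → 2⁴ + 4⁴ + 5⁴ + 3⁴ = 978
978 = (4,3,1,0)_6 → 4⁴ + 3⁴ + 1⁴ + 0⁴ = 338
338 = (1,3,2,2)_6 → 1⁴ + 3⁴ + 2⁴ + 2⁴ = 114
114 = (3,1,0)_6 → 3⁴ + 1⁴ + 0⁴ = 82
82 = (2,1,4)_6 → 2⁴ + 1⁴ + 4⁴ = 273  — 273 repeats.
That took 10 steps.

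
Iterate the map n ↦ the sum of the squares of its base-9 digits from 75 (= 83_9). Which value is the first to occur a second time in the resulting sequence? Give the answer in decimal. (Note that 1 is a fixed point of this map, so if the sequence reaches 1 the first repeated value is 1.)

65

75 = (8,3)_9 → 8² + 3² = 73
73 = (8,1)_9 → 8² + 1² = 65
65 = (7,2)_9 → 7² + 2² = 53
53 = (5,8)_9 → 5² + 8² = 89
89 = (1,0,8)_9 → 1² + 0² + 8² = 65  — 65 already appeared earlier.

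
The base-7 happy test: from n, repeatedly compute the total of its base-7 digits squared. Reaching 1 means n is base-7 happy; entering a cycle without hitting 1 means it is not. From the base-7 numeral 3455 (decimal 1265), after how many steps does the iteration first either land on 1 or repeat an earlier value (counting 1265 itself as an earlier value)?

4

1265 = (3,4,5,5)_7 → 3² + 4² + 5² + 5² = 75
75 = (1,3,5)_7 → 1² + 3² + 5² = 35
35 = (5,0)_7 → 5² + 0² = 25
25 = (3,4)_7 → 3² + 4² = 25  — 25 repeats.
That took 4 steps.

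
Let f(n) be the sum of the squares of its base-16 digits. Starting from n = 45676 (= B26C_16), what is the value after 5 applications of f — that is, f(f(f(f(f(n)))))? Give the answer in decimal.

68

45676 = (11,2,6,12)_16 → 11² + 2² + 6² + 12² = 305
305 = (1,3,1)_16 → 1² + 3² + 1² = 11
11 = (11)_16 → 11² = 121
121 = (7,9)_16 → 7² + 9² = 130
130 = (8,2)_16 → 8² + 2² = 68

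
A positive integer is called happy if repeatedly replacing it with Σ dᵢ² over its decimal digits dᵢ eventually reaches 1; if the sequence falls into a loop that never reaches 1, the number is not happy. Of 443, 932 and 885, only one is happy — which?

932

443: 443 → 41 → 17 → 50 → 25 → 29 → 85 → 89 → 145 → 42 → 20 → 4 → 16 → 37 → 58 → 89  — repeats 89 (not happy)
932: 932 → 94 → 97 → 130 → 10 → 1  — reaches 1 (happy)
885: 885 → 153 → 35 → 34 → 25 → 29 → 85 → 89 → 145 → 42 → 20 → 4 → 16 → 37 → 58 → 89  — repeats 89 (not happy)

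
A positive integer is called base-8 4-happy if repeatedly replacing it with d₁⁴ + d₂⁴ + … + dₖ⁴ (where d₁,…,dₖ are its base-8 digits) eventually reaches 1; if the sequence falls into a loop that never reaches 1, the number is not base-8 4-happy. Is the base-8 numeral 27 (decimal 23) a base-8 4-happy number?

base-8 4-happy

23 = (2,7)_8 → 2⁴ + 7⁴ = 2417
2417 = (4,5,6,1)_8 → 4⁴ + 5⁴ + 6⁴ + 1⁴ = 2178
2178 = (4,2,0,2)_8 → 4⁴ + 2⁴ + 0⁴ + 2⁴ = 288
288 = (4,4,0)_8 → 4⁴ + 4⁴ + 0⁴ = 512
512 = (1,0,0,0)_8 → 1⁴ + 0⁴ + 0⁴ + 0⁴ = 1  — reached 1.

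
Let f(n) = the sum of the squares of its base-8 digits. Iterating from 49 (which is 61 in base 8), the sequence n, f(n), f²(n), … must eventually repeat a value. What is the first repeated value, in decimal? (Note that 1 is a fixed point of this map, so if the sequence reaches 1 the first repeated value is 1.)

49 = (6,1)_8 → 6² + 1² = 36 + 1 = 37
37 = (4,5)_8 → 4² + 5² = 16 + 25 = 41
41 = (5,1)_8 → 5² + 1² = 25 + 1 = 26
26 = (3,2)_8 → 3² + 2² = 9 + 4 = 13
13 = (1,5)_8 → 1² + 5² = 1 + 25 = 26  — 26 already appeared earlier.

26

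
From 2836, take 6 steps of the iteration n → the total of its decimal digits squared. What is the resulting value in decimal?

37

2836 → 2² + 8² + 3² + 6² = 4 + 64 + 9 + 36 = 113
113 → 1² + 1² + 3² = 1 + 1 + 9 = 11
11 → 1² + 1² = 1 + 1 = 2
2 → 2² = 4
4 → 4² = 16
16 → 1² + 6² = 1 + 36 = 37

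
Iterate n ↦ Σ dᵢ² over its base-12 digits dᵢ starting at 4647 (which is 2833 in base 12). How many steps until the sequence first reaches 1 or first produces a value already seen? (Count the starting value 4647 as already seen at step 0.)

4647 = (2,8,3,3)_12 → 86
86 = (7,2)_12 → 53
53 = (4,5)_12 → 41
41 = (3,5)_12 → 34
34 = (2,10)_12 → 104
104 = (8,8)_12 → 128
128 = (10,8)_12 → 164
164 = (1,1,8)_12 → 66
66 = (5,6)_12 → 61
61 = (5,1)_12 → 26
26 = (2,2)_12 → 8
8 = (8)_12 → 64
64 = (5,4)_12 → 41  — 41 repeats.
That took 13 steps.

13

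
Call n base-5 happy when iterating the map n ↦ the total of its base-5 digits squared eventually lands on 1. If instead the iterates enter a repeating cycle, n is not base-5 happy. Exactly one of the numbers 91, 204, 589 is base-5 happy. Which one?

91

91: 91 → 19 → 25 → 1  — reaches 1 (base-5 happy)
204: 204 → 26 → 2 → 4 → 16 → 10 → 4  — repeats 4 (not base-5 happy)
589: 589 → 45 → 17 → 13 → 13  — repeats 13 (not base-5 happy)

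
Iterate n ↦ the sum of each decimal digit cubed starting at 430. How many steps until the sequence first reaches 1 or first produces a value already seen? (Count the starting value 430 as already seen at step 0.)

4

430 → 4³ + 3³ + 0³ = 91
91 → 9³ + 1³ = 730
730 → 7³ + 3³ + 0³ = 370
370 → 3³ + 7³ + 0³ = 370  — 370 repeats.
That took 4 steps.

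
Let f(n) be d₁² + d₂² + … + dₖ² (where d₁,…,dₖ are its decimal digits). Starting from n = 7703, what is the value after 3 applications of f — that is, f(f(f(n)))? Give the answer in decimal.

7703 → 7² + 7² + 0² + 3² = 49 + 49 + 0 + 9 = 107
107 → 1² + 0² + 7² = 1 + 0 + 49 = 50
50 → 5² + 0² = 25 + 0 = 25

25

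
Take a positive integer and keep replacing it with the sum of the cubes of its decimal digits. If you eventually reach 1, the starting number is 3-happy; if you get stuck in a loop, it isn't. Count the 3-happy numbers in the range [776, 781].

1

776: 776 → 902 → 737 → 713 → 371 → 371  — not 3-happy
777: 777 → 1029 → 738 → 882 → 1032 → 36 → 243 → 99 → 1458 → 702 → 351 → 153 → 153  — not 3-happy
778: 778 → 1198 → 1243 → 100 → 1  — 3-happy
779: 779 → 1415 → 191 → 731 → 371 → 371  — not 3-happy
780: 780 → 855 → 762 → 567 → 684 → 792 → 1080 → 513 → 153 → 153  — not 3-happy
781: 781 → 856 → 853 → 664 → 496 → 1009 → 730 → 370 → 370  — not 3-happy
3-happy: 778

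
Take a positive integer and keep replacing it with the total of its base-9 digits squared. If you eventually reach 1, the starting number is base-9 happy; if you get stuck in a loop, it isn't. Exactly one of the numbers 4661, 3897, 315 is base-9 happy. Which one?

4661

4661: 4661 → 125 → 81 → 1  — reaches 1 (base-9 happy)
3897: 3897 → 35 → 73 → 65 → 53 → 89 → 65  — repeats 65 (not base-9 happy)
315: 315 → 73 → 65 → 53 → 89 → 65  — repeats 65 (not base-9 happy)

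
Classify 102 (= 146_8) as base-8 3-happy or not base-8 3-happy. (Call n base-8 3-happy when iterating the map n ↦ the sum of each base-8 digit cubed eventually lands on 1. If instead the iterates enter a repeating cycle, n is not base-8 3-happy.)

not base-8 3-happy

102 = (1,4,6)_8 → 1³ + 4³ + 6³ = 281
281 = (4,3,1)_8 → 4³ + 3³ + 1³ = 92
92 = (1,3,4)_8 → 1³ + 3³ + 4³ = 92  — 92 already seen; the sequence cycles without reaching 1.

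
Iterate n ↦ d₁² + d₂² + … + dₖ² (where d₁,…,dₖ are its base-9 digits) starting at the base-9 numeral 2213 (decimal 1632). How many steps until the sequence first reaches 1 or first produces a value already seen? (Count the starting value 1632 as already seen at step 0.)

5

1632 = (2,2,1,3)_9 → 2² + 2² + 1² + 3² = 4 + 4 + 1 + 9 = 18
18 = (2,0)_9 → 2² + 0² = 4 + 0 = 4
4 = (4)_9 → 4² = 16
16 = (1,7)_9 → 1² + 7² = 1 + 49 = 50
50 = (5,5)_9 → 5² + 5² = 25 + 25 = 50  — 50 repeats.
That took 5 steps.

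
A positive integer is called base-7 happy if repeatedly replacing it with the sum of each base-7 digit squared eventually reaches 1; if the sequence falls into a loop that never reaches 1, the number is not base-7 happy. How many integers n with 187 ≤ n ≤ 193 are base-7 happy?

187: 187 → 59 → 11 → 17 → 13 → 37 → 29 → 17  — not base-7 happy
188: 188 → 70 → 10 → 10  — not base-7 happy
189: 189 → 45 → 45  — not base-7 happy
190: 190 → 46 → 52 → 10 → 10  — not base-7 happy
191: 191 → 49 → 1  — base-7 happy
192: 192 → 54 → 26 → 34 → 52 → 10 → 10  — not base-7 happy
193: 193 → 61 → 27 → 45 → 45  — not base-7 happy
base-7 happy: 191

1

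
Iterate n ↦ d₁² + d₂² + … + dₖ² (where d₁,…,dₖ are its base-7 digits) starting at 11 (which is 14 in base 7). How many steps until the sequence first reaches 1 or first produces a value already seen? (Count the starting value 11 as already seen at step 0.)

5

11 = (1,4)_7 → 17
17 = (2,3)_7 → 13
13 = (1,6)_7 → 37
37 = (5,2)_7 → 29
29 = (4,1)_7 → 17  — 17 repeats.
That took 5 steps.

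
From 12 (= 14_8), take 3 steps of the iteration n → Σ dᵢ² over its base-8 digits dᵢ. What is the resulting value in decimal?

25

12 = (1,4)_8 → 1² + 4² = 17
17 = (2,1)_8 → 2² + 1² = 5
5 = (5)_8 → 5² = 25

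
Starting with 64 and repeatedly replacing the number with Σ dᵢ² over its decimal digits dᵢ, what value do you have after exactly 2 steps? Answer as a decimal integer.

29

64 → 6² + 4² = 36 + 16 = 52
52 → 5² + 2² = 25 + 4 = 29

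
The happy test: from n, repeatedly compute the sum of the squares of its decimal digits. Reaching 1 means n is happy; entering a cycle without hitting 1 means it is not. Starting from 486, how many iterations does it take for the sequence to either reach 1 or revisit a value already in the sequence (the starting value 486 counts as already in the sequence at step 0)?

12

486 → 116
116 → 38
38 → 73
73 → 58
58 → 89
89 → 145
145 → 42
42 → 20
20 → 4
4 → 16
16 → 37
37 → 58  — 58 repeats.
That took 12 steps.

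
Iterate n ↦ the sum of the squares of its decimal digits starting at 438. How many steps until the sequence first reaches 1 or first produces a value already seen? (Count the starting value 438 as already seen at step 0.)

9

438 → 4² + 3² + 8² = 89
89 → 8² + 9² = 145
145 → 1² + 4² + 5² = 42
42 → 4² + 2² = 20
20 → 2² + 0² = 4
4 → 4² = 16
16 → 1² + 6² = 37
37 → 3² + 7² = 58
58 → 5² + 8² = 89  — 89 repeats.
That took 9 steps.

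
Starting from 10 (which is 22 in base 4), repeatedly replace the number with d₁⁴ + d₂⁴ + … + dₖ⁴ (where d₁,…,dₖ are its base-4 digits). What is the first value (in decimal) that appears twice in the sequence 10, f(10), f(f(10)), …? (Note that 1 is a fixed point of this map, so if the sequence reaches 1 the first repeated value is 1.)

10 = (2,2)_4 → 32
32 = (2,0,0)_4 → 16
16 = (1,0,0)_4 → 1  — reached the fixed point 1.
1 → 1, so 1 is the first repeated value.

1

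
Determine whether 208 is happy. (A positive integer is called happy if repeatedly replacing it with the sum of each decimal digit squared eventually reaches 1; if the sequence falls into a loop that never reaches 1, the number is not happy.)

208 → 2² + 0² + 8² = 68
68 → 6² + 8² = 100
100 → 1² + 0² + 0² = 1  — reached 1.

happy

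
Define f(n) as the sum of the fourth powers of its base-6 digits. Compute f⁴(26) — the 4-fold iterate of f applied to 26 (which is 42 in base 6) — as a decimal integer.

26 = (4,2)_6 → 272
272 = (1,1,3,2)_6 → 99
99 = (2,4,3)_6 → 353
353 = (1,3,4,5)_6 → 963

963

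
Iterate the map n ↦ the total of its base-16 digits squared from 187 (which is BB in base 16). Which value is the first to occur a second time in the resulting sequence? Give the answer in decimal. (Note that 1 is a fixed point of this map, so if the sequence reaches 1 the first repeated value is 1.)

187 = (11,11)_16 → 11² + 11² = 242
242 = (15,2)_16 → 15² + 2² = 229
229 = (14,5)_16 → 14² + 5² = 221
221 = (13,13)_16 → 13² + 13² = 338
338 = (1,5,2)_16 → 1² + 5² + 2² = 30
30 = (1,14)_16 → 1² + 14² = 197
197 = (12,5)_16 → 12² + 5² = 169
169 = (10,9)_16 → 10² + 9² = 181
181 = (11,5)_16 → 11² + 5² = 146
146 = (9,2)_16 → 9² + 2² = 85
85 = (5,5)_16 → 5² + 5² = 50
50 = (3,2)_16 → 3² + 2² = 13
13 = (13)_16 → 13² = 169  — 169 already appeared earlier.

169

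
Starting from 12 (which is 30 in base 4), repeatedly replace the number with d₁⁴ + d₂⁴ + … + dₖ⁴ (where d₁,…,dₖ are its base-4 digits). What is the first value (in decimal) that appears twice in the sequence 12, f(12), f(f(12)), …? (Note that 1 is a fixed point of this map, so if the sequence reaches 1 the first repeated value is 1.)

12 = (3,0)_4 → 3⁴ + 0⁴ = 81 + 0 = 81
81 = (1,1,0,1)_4 → 1⁴ + 1⁴ + 0⁴ + 1⁴ = 1 + 1 + 0 + 1 = 3
3 = (3)_4 → 3⁴ = 81  — 81 already appeared earlier.

81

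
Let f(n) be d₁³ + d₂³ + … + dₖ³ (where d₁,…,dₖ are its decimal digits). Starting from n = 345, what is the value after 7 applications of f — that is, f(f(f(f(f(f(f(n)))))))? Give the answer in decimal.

345 → 3³ + 4³ + 5³ = 27 + 64 + 125 = 216
216 → 2³ + 1³ + 6³ = 8 + 1 + 216 = 225
225 → 2³ + 2³ + 5³ = 8 + 8 + 125 = 141
141 → 1³ + 4³ + 1³ = 1 + 64 + 1 = 66
66 → 6³ + 6³ = 216 + 216 = 432
432 → 4³ + 3³ + 2³ = 64 + 27 + 8 = 99
99 → 9³ + 9³ = 729 + 729 = 1458

1458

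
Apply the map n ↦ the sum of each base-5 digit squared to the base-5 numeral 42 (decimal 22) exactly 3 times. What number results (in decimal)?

10

22 = (4,2)_5 → 4² + 2² = 16 + 4 = 20
20 = (4,0)_5 → 4² + 0² = 16 + 0 = 16
16 = (3,1)_5 → 3² + 1² = 9 + 1 = 10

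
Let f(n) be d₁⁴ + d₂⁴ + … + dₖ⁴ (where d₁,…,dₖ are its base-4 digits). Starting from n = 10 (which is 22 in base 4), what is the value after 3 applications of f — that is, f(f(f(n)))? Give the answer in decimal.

1

10 = (2,2)_4 → 2⁴ + 2⁴ = 16 + 16 = 32
32 = (2,0,0)_4 → 2⁴ + 0⁴ + 0⁴ = 16 + 0 + 0 = 16
16 = (1,0,0)_4 → 1⁴ + 0⁴ + 0⁴ = 1 + 0 + 0 = 1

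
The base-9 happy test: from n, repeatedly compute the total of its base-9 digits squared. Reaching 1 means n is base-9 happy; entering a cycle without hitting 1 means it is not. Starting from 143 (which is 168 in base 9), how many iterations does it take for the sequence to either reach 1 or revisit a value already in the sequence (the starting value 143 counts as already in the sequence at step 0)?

3

143 = (1,6,8)_9 → 1² + 6² + 8² = 101
101 = (1,2,2)_9 → 1² + 2² + 2² = 9
9 = (1,0)_9 → 1² + 0² = 1  — reached 1.
That took 3 steps.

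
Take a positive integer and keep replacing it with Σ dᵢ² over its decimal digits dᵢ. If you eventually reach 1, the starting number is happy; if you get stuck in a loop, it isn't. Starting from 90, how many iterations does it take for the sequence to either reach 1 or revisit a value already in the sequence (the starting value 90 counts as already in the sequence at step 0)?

90 → 9² + 0² = 81
81 → 8² + 1² = 65
65 → 6² + 5² = 61
61 → 6² + 1² = 37
37 → 3² + 7² = 58
58 → 5² + 8² = 89
89 → 8² + 9² = 145
145 → 1² + 4² + 5² = 42
42 → 4² + 2² = 20
20 → 2² + 0² = 4
4 → 4² = 16
16 → 1² + 6² = 37  — 37 repeats.
That took 12 steps.

12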